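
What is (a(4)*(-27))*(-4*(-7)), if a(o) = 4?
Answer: -3024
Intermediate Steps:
(a(4)*(-27))*(-4*(-7)) = (4*(-27))*(-4*(-7)) = -108*28 = -3024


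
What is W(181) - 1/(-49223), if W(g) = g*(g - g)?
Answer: 1/49223 ≈ 2.0316e-5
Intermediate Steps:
W(g) = 0 (W(g) = g*0 = 0)
W(181) - 1/(-49223) = 0 - 1/(-49223) = 0 - 1*(-1/49223) = 0 + 1/49223 = 1/49223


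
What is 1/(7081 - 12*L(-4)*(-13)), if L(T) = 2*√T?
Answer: 7081/50529937 - 624*I/50529937 ≈ 0.00014013 - 1.2349e-5*I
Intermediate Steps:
1/(7081 - 12*L(-4)*(-13)) = 1/(7081 - 24*√(-4)*(-13)) = 1/(7081 - 24*2*I*(-13)) = 1/(7081 - 48*I*(-13)) = 1/(7081 + 624*I) = (7081 - 624*I)/50529937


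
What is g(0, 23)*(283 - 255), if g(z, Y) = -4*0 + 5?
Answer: 140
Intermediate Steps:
g(z, Y) = 5 (g(z, Y) = 0 + 5 = 5)
g(0, 23)*(283 - 255) = 5*(283 - 255) = 5*28 = 140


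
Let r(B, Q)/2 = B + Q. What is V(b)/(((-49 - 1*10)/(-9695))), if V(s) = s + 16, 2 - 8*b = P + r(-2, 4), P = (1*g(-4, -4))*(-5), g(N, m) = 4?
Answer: 707735/236 ≈ 2998.9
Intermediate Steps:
r(B, Q) = 2*B + 2*Q (r(B, Q) = 2*(B + Q) = 2*B + 2*Q)
P = -20 (P = (1*4)*(-5) = 4*(-5) = -20)
b = 9/4 (b = ¼ - (-20 + (2*(-2) + 2*4))/8 = ¼ - (-20 + (-4 + 8))/8 = ¼ - (-20 + 4)/8 = ¼ - ⅛*(-16) = ¼ + 2 = 9/4 ≈ 2.2500)
V(s) = 16 + s
V(b)/(((-49 - 1*10)/(-9695))) = (16 + 9/4)/(((-49 - 1*10)/(-9695))) = 73/(4*(((-49 - 10)*(-1/9695)))) = 73/(4*((-59*(-1/9695)))) = 73/(4*(59/9695)) = (73/4)*(9695/59) = 707735/236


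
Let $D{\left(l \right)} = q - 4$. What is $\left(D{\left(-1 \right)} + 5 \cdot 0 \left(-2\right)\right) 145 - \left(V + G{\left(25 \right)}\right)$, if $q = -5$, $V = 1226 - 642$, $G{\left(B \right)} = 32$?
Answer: $-1921$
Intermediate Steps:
$V = 584$
$D{\left(l \right)} = -9$ ($D{\left(l \right)} = -5 - 4 = -9$)
$\left(D{\left(-1 \right)} + 5 \cdot 0 \left(-2\right)\right) 145 - \left(V + G{\left(25 \right)}\right) = \left(-9 + 5 \cdot 0 \left(-2\right)\right) 145 - \left(584 + 32\right) = \left(-9 + 0 \left(-2\right)\right) 145 - 616 = \left(-9 + 0\right) 145 - 616 = \left(-9\right) 145 - 616 = -1305 - 616 = -1921$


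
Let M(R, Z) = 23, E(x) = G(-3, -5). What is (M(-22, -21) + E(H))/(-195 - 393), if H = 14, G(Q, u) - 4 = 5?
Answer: -8/147 ≈ -0.054422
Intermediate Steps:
G(Q, u) = 9 (G(Q, u) = 4 + 5 = 9)
E(x) = 9
(M(-22, -21) + E(H))/(-195 - 393) = (23 + 9)/(-195 - 393) = 32/(-588) = 32*(-1/588) = -8/147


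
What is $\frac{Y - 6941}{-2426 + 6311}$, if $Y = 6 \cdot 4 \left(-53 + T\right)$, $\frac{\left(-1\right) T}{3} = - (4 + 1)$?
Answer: $- \frac{7853}{3885} \approx -2.0214$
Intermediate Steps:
$T = 15$ ($T = - 3 \left(- (4 + 1)\right) = - 3 \left(\left(-1\right) 5\right) = \left(-3\right) \left(-5\right) = 15$)
$Y = -912$ ($Y = 6 \cdot 4 \left(-53 + 15\right) = 24 \left(-38\right) = -912$)
$\frac{Y - 6941}{-2426 + 6311} = \frac{-912 - 6941}{-2426 + 6311} = - \frac{7853}{3885}$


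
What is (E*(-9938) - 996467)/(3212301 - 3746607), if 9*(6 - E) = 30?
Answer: 3068905/1602918 ≈ 1.9146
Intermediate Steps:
E = 8/3 (E = 6 - ⅑*30 = 6 - 10/3 = 8/3 ≈ 2.6667)
(E*(-9938) - 996467)/(3212301 - 3746607) = ((8/3)*(-9938) - 996467)/(3212301 - 3746607) = (-79504/3 - 996467)/(-534306) = -3068905/3*(-1/534306) = 3068905/1602918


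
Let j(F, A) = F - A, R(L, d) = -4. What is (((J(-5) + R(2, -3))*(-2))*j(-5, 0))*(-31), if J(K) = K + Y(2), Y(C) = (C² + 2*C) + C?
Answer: -310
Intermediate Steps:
Y(C) = C² + 3*C
J(K) = 10 + K (J(K) = K + 2*(3 + 2) = K + 2*5 = K + 10 = 10 + K)
(((J(-5) + R(2, -3))*(-2))*j(-5, 0))*(-31) = ((((10 - 5) - 4)*(-2))*(-5 - 1*0))*(-31) = (((5 - 4)*(-2))*(-5 + 0))*(-31) = ((1*(-2))*(-5))*(-31) = -2*(-5)*(-31) = 10*(-31) = -310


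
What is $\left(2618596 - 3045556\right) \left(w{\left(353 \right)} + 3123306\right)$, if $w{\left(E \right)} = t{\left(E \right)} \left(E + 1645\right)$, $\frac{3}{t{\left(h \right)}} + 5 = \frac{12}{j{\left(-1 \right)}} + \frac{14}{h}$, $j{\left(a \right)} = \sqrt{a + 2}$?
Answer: $- \frac{662943464086464}{497} \approx -1.3339 \cdot 10^{12}$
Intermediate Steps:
$j{\left(a \right)} = \sqrt{2 + a}$
$t{\left(h \right)} = \frac{3}{7 + \frac{14}{h}}$ ($t{\left(h \right)} = \frac{3}{-5 + \left(\frac{12}{\sqrt{2 - 1}} + \frac{14}{h}\right)} = \frac{3}{-5 + \left(\frac{12}{\sqrt{1}} + \frac{14}{h}\right)} = \frac{3}{-5 + \left(\frac{12}{1} + \frac{14}{h}\right)} = \frac{3}{-5 + \left(12 \cdot 1 + \frac{14}{h}\right)} = \frac{3}{-5 + \left(12 + \frac{14}{h}\right)} = \frac{3}{7 + \frac{14}{h}}$)
$w{\left(E \right)} = \frac{3 E \left(1645 + E\right)}{7 \left(2 + E\right)}$ ($w{\left(E \right)} = \frac{3 E}{7 \left(2 + E\right)} \left(E + 1645\right) = \frac{3 E}{7 \left(2 + E\right)} \left(1645 + E\right) = \frac{3 E \left(1645 + E\right)}{7 \left(2 + E\right)}$)
$\left(2618596 - 3045556\right) \left(w{\left(353 \right)} + 3123306\right) = \left(2618596 - 3045556\right) \left(\frac{3}{7} \cdot 353 \frac{1}{2 + 353} \left(1645 + 353\right) + 3123306\right) = - 426960 \left(\frac{3}{7} \cdot 353 \cdot \frac{1}{355} \cdot 1998 + 3123306\right) = - 426960 \left(\frac{2115882}{2485} + 3123306\right) = \left(-426960\right) \frac{7763531292}{2485} = - \frac{662943464086464}{497}$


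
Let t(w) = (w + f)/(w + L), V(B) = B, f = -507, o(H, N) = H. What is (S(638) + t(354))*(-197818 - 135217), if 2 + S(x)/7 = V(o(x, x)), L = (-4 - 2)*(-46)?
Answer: -20756273161/14 ≈ -1.4826e+9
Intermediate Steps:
L = 276 (L = -6*(-46) = 276)
S(x) = -14 + 7*x
t(w) = (-507 + w)/(276 + w) (t(w) = (w - 507)/(w + 276) = (-507 + w)/(276 + w))
(S(638) + t(354))*(-197818 - 135217) = ((-14 + 7*638) + (-507 + 354)/(276 + 354))*(-197818 - 135217) = ((-14 + 4466) - 153/630)*(-333035) = (4452 + (1/630)*(-153))*(-333035) = (4452 - 17/70)*(-333035) = (311623/70)*(-333035) = -20756273161/14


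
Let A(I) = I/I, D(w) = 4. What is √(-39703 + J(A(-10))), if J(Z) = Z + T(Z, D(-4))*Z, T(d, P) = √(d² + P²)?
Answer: √(-39702 + √17) ≈ 199.24*I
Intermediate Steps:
T(d, P) = √(P² + d²)
A(I) = 1
J(Z) = Z + Z*√(16 + Z²) (J(Z) = Z + √(4² + Z²)*Z = Z + √(16 + Z²)*Z = Z + Z*√(16 + Z²))
√(-39703 + J(A(-10))) = √(-39703 + 1*(1 + √(16 + 1²))) = √(-39703 + 1*(1 + √(16 + 1))) = √(-39703 + 1*(1 + √17)) = √(-39703 + (1 + √17)) = √(-39702 + √17)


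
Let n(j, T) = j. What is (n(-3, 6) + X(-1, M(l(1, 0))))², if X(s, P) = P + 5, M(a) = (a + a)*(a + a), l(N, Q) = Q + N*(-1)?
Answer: 36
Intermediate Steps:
l(N, Q) = Q - N
M(a) = 4*a² (M(a) = (2*a)*(2*a) = 4*a²)
X(s, P) = 5 + P
(n(-3, 6) + X(-1, M(l(1, 0))))² = (-3 + (5 + 4*(0 - 1*1)²))² = (-3 + (5 + 4*(0 - 1)²))² = (-3 + (5 + 4*(-1)²))² = (-3 + (5 + 4*1))² = (-3 + (5 + 4))² = (-3 + 9)² = 6² = 36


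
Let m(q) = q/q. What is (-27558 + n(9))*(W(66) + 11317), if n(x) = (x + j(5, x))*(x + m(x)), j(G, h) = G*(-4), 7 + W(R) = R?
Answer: -314751168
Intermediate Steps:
m(q) = 1
W(R) = -7 + R
j(G, h) = -4*G
n(x) = (1 + x)*(-20 + x) (n(x) = (x - 4*5)*(x + 1) = (x - 20)*(1 + x) = (-20 + x)*(1 + x) = (1 + x)*(-20 + x))
(-27558 + n(9))*(W(66) + 11317) = (-27558 + (-20 + 9² - 19*9))*((-7 + 66) + 11317) = (-27558 + (-20 + 81 - 171))*(59 + 11317) = (-27558 - 110)*11376 = -27668*11376 = -314751168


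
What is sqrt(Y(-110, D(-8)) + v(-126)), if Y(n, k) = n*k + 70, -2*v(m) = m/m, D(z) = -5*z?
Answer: I*sqrt(17322)/2 ≈ 65.807*I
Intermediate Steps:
v(m) = -1/2 (v(m) = -m/(2*m) = -1/2*1 = -1/2)
Y(n, k) = 70 + k*n (Y(n, k) = k*n + 70 = 70 + k*n)
sqrt(Y(-110, D(-8)) + v(-126)) = sqrt((70 - 5*(-8)*(-110)) - 1/2) = sqrt((70 + 40*(-110)) - 1/2) = sqrt((70 - 4400) - 1/2) = sqrt(-4330 - 1/2) = sqrt(-8661/2) = I*sqrt(17322)/2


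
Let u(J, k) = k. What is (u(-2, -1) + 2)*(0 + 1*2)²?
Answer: 4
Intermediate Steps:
(u(-2, -1) + 2)*(0 + 1*2)² = (-1 + 2)*(0 + 1*2)² = 1*(0 + 2)² = 1*2² = 1*4 = 4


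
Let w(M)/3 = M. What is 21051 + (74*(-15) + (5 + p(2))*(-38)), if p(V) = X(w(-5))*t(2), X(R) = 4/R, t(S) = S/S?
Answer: 296417/15 ≈ 19761.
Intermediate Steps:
w(M) = 3*M
t(S) = 1
p(V) = -4/15 (p(V) = (4/((3*(-5))))*1 = (4/(-15))*1 = (4*(-1/15))*1 = -4/15*1 = -4/15)
21051 + (74*(-15) + (5 + p(2))*(-38)) = 21051 + (74*(-15) + (5 - 4/15)*(-38)) = 21051 + (-1110 + (71/15)*(-38)) = 21051 + (-1110 - 2698/15) = 21051 - 19348/15 = 296417/15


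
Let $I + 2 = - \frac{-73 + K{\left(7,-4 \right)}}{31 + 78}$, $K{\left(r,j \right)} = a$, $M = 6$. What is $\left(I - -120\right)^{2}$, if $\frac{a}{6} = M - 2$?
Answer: $\frac{166693921}{11881} \approx 14030.0$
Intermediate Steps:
$a = 24$ ($a = 6 \left(6 - 2\right) = 6 \cdot 4 = 24$)
$K{\left(r,j \right)} = 24$
$I = - \frac{169}{109}$ ($I = -2 - \frac{-73 + 24}{31 + 78} = -2 - - \frac{49}{109} = -2 + \frac{49}{109} = - \frac{169}{109} \approx -1.5505$)
$\left(I - -120\right)^{2} = \left(- \frac{169}{109} - -120\right)^{2} = \left(- \frac{169}{109} + 120\right)^{2} = \left(\frac{12911}{109}\right)^{2} = \frac{166693921}{11881}$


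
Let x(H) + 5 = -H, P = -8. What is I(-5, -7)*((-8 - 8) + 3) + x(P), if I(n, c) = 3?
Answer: -36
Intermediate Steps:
x(H) = -5 - H
I(-5, -7)*((-8 - 8) + 3) + x(P) = 3*((-8 - 8) + 3) + (-5 - 1*(-8)) = 3*(-16 + 3) + (-5 + 8) = 3*(-13) + 3 = -39 + 3 = -36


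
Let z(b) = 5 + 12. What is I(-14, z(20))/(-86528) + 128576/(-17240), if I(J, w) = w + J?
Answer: -1390684481/186467840 ≈ -7.4580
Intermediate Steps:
z(b) = 17
I(J, w) = J + w
I(-14, z(20))/(-86528) + 128576/(-17240) = (-14 + 17)/(-86528) + 128576/(-17240) = 3*(-1/86528) + 128576*(-1/17240) = -3/86528 - 16072/2155 = -1390684481/186467840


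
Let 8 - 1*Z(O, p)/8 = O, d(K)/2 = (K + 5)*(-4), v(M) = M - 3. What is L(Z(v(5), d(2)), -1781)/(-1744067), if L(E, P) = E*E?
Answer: -2304/1744067 ≈ -0.0013210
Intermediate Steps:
v(M) = -3 + M
d(K) = -40 - 8*K (d(K) = 2*((K + 5)*(-4)) = 2*((5 + K)*(-4)) = 2*(-20 - 4*K) = -40 - 8*K)
Z(O, p) = 64 - 8*O
L(E, P) = E**2
L(Z(v(5), d(2)), -1781)/(-1744067) = (64 - 8*(-3 + 5))**2/(-1744067) = (64 - 8*2)**2*(-1/1744067) = (64 - 16)**2*(-1/1744067) = 48**2*(-1/1744067) = 2304*(-1/1744067) = -2304/1744067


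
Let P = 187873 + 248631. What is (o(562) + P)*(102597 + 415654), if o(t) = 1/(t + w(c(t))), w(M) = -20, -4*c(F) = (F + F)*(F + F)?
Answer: 122610500419419/542 ≈ 2.2622e+11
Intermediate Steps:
P = 436504
c(F) = -F² (c(F) = -(F + F)*(F + F)/4 = -2*F*2*F/4 = -F²)
o(t) = 1/(-20 + t) (o(t) = 1/(t - 20) = 1/(-20 + t))
(o(562) + P)*(102597 + 415654) = (1/(-20 + 562) + 436504)*(102597 + 415654) = (1/542 + 436504)*518251 = (236585169/542)*518251 = 122610500419419/542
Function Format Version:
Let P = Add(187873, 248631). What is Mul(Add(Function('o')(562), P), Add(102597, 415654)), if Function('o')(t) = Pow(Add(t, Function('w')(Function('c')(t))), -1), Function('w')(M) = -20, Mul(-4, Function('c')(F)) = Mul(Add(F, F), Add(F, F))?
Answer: Rational(122610500419419, 542) ≈ 2.2622e+11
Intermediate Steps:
P = 436504
Function('c')(F) = Mul(-1, Pow(F, 2)) (Function('c')(F) = Mul(Rational(-1, 4), Mul(Add(F, F), Add(F, F))) = Mul(Rational(-1, 4), Mul(Mul(2, F), Mul(2, F))) = Mul(Rational(-1, 4), Mul(4, Pow(F, 2))) = Mul(-1, Pow(F, 2)))
Function('o')(t) = Pow(Add(-20, t), -1) (Function('o')(t) = Pow(Add(t, -20), -1) = Pow(Add(-20, t), -1))
Mul(Add(Function('o')(562), P), Add(102597, 415654)) = Mul(Add(Pow(Add(-20, 562), -1), 436504), Add(102597, 415654)) = Mul(Add(Pow(542, -1), 436504), 518251) = Mul(Add(Rational(1, 542), 436504), 518251) = Mul(Rational(236585169, 542), 518251) = Rational(122610500419419, 542)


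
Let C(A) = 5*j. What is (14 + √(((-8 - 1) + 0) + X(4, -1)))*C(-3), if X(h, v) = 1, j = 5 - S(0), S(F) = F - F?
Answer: 350 + 50*I*√2 ≈ 350.0 + 70.711*I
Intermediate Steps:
S(F) = 0
j = 5 (j = 5 - 1*0 = 5 + 0 = 5)
C(A) = 25 (C(A) = 5*5 = 25)
(14 + √(((-8 - 1) + 0) + X(4, -1)))*C(-3) = (14 + √(((-8 - 1) + 0) + 1))*25 = (14 + √((-9 + 0) + 1))*25 = (14 + √(-9 + 1))*25 = (14 + √(-8))*25 = (14 + 2*I*√2)*25 = 350 + 50*I*√2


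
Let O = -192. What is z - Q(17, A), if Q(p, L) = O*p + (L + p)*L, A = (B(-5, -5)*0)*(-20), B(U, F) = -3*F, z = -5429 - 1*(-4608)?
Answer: 2443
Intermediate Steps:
z = -821 (z = -5429 + 4608 = -821)
A = 0 (A = (-3*(-5)*0)*(-20) = (15*0)*(-20) = 0*(-20) = 0)
Q(p, L) = -192*p + L*(L + p) (Q(p, L) = -192*p + (L + p)*L = -192*p + L*(L + p))
z - Q(17, A) = -821 - (0² - 192*17 + 0*17) = -821 - (0 - 3264 + 0) = -821 - 1*(-3264) = -821 + 3264 = 2443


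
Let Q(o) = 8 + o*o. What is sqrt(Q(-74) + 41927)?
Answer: sqrt(47411) ≈ 217.74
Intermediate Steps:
Q(o) = 8 + o**2
sqrt(Q(-74) + 41927) = sqrt((8 + (-74)**2) + 41927) = sqrt((8 + 5476) + 41927) = sqrt(5484 + 41927) = sqrt(47411)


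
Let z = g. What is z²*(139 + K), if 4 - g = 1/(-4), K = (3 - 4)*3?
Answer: 4913/2 ≈ 2456.5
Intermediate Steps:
K = -3 (K = -1*3 = -3)
g = 17/4 (g = 4 - 1/(-4) = 4 - 1*(-¼) = 4 + ¼ = 17/4 ≈ 4.2500)
z = 17/4 ≈ 4.2500
z²*(139 + K) = (17/4)²*(139 - 3) = (289/16)*136 = 4913/2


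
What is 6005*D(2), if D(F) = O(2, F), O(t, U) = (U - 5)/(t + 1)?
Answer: -6005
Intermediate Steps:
O(t, U) = (-5 + U)/(1 + t)
D(F) = -5/3 + F/3 (D(F) = (-5 + F)/(1 + 2) = (-5 + F)/3 = -5/3 + F/3)
6005*D(2) = 6005*(-5/3 + (⅓)*2) = 6005*(-5/3 + ⅔) = 6005*(-1) = -6005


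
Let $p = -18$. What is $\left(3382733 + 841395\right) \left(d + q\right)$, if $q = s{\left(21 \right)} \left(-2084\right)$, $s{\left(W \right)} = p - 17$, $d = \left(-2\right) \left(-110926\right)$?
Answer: $1245239141376$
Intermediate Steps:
$d = 221852$
$s{\left(W \right)} = -35$ ($s{\left(W \right)} = -18 - 17 = -35$)
$q = 72940$ ($q = \left(-35\right) \left(-2084\right) = 72940$)
$\left(3382733 + 841395\right) \left(d + q\right) = \left(3382733 + 841395\right) \left(221852 + 72940\right) = 4224128 \cdot 294792 = 1245239141376$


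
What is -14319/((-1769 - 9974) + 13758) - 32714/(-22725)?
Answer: -51896113/9158175 ≈ -5.6666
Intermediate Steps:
-14319/((-1769 - 9974) + 13758) - 32714/(-22725) = -14319/(-11743 + 13758) - 32714*(-1/22725) = -14319/2015 + 32714/22725 = -51896113/9158175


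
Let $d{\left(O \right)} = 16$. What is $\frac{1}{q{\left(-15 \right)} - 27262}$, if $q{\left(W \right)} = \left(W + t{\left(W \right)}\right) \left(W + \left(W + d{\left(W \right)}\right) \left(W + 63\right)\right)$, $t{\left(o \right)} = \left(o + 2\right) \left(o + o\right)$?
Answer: $- \frac{1}{14887} \approx -6.7173 \cdot 10^{-5}$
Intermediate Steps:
$t{\left(o \right)} = 2 o \left(2 + o\right)$ ($t{\left(o \right)} = \left(2 + o\right) 2 o = 2 o \left(2 + o\right)$)
$q{\left(W \right)} = \left(W + \left(16 + W\right) \left(63 + W\right)\right) \left(W + 2 W \left(2 + W\right)\right)$ ($q{\left(W \right)} = \left(W + 2 W \left(2 + W\right)\right) \left(W + \left(W + 16\right) \left(W + 63\right)\right) = \left(W + 2 W \left(2 + W\right)\right) \left(W + \left(16 + W\right) \left(63 + W\right)\right) = \left(W + \left(16 + W\right) \left(63 + W\right)\right) \left(W + 2 W \left(2 + W\right)\right)$)
$\frac{1}{q{\left(-15 \right)} - 27262} = \frac{1}{- 15 \left(5040 + 2 \left(-15\right)^{3} + 165 \left(-15\right)^{2} + 2416 \left(-15\right)\right) - 27262} = \frac{1}{- 15 \left(5040 + 2 \left(-3375\right) + 165 \cdot 225 - 36240\right) - 27262} = \frac{1}{- 15 \left(5040 - 6750 + 37125 - 36240\right) - 27262} = \frac{1}{\left(-15\right) \left(-825\right) - 27262} = \frac{1}{12375 - 27262} = \frac{1}{-14887} = - \frac{1}{14887}$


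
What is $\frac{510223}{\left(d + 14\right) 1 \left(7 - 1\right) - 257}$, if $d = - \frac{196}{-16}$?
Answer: $- \frac{1020446}{199} \approx -5127.9$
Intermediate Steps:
$d = \frac{49}{4}$ ($d = \left(-196\right) \left(- \frac{1}{16}\right) = \frac{49}{4} \approx 12.25$)
$\frac{510223}{\left(d + 14\right) 1 \left(7 - 1\right) - 257} = \frac{510223}{\left(\frac{49}{4} + 14\right) 1 \left(7 - 1\right) - 257} = \frac{510223}{\frac{105 \cdot 1 \cdot 6}{4} - 257} = \frac{510223}{\frac{105}{4} \cdot 6 - 257} = \frac{510223}{\frac{315}{2} - 257} = \frac{510223}{- \frac{199}{2}} = 510223 \left(- \frac{2}{199}\right) = - \frac{1020446}{199}$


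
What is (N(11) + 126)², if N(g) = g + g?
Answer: 21904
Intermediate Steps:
N(g) = 2*g
(N(11) + 126)² = (2*11 + 126)² = (22 + 126)² = 148² = 21904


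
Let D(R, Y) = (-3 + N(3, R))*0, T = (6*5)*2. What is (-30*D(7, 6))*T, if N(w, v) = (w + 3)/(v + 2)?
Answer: 0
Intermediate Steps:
T = 60 (T = 30*2 = 60)
N(w, v) = (3 + w)/(2 + v)
D(R, Y) = 0 (D(R, Y) = (-3 + (3 + 3)/(2 + R))*0 = (-3 + 6/(2 + R))*0 = 0)
(-30*D(7, 6))*T = -30*0*60 = 0*60 = 0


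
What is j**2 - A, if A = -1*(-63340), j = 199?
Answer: -23739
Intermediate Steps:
A = 63340
j**2 - A = 199**2 - 1*63340 = 39601 - 63340 = -23739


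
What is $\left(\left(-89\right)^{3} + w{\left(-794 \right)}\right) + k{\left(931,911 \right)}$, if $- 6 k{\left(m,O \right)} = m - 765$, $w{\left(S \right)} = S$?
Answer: $- \frac{2117372}{3} \approx -7.0579 \cdot 10^{5}$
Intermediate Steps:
$k{\left(m,O \right)} = \frac{255}{2} - \frac{m}{6}$ ($k{\left(m,O \right)} = - \frac{m - 765}{6} = - \frac{-765 + m}{6} = \frac{255}{2} - \frac{m}{6}$)
$\left(\left(-89\right)^{3} + w{\left(-794 \right)}\right) + k{\left(931,911 \right)} = \left(\left(-89\right)^{3} - 794\right) + \left(\frac{255}{2} - \frac{931}{6}\right) = \left(-704969 - 794\right) + \left(\frac{255}{2} - \frac{931}{6}\right) = -705763 - \frac{83}{3} = - \frac{2117372}{3}$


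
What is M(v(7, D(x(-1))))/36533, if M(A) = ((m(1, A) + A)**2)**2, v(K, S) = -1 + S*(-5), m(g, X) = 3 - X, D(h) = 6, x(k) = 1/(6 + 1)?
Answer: 81/36533 ≈ 0.0022172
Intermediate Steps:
x(k) = 1/7
v(K, S) = -1 - 5*S
M(A) = 81 (M(A) = (((3 - A) + A)**2)**2 = (3**2)**2 = 9**2 = 81)
M(v(7, D(x(-1))))/36533 = 81/36533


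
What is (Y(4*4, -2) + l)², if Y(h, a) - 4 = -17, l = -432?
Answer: 198025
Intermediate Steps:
Y(h, a) = -13 (Y(h, a) = 4 - 17 = -13)
(Y(4*4, -2) + l)² = (-13 - 432)² = (-445)² = 198025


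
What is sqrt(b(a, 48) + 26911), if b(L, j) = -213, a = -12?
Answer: sqrt(26698) ≈ 163.40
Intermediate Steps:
sqrt(b(a, 48) + 26911) = sqrt(-213 + 26911) = sqrt(26698)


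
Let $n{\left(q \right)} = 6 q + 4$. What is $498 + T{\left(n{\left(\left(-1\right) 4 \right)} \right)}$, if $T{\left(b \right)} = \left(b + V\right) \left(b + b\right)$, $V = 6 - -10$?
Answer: $658$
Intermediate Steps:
$n{\left(q \right)} = 4 + 6 q$
$V = 16$ ($V = 6 + 10 = 16$)
$T{\left(b \right)} = 2 b \left(16 + b\right)$ ($T{\left(b \right)} = \left(b + 16\right) \left(b + b\right) = \left(16 + b\right) 2 b = 2 b \left(16 + b\right)$)
$498 + T{\left(n{\left(\left(-1\right) 4 \right)} \right)} = 498 + 2 \left(4 + 6 \left(\left(-1\right) 4\right)\right) \left(16 + \left(4 + 6 \left(\left(-1\right) 4\right)\right)\right) = 498 + 2 \left(4 + 6 \left(-4\right)\right) \left(16 + \left(4 + 6 \left(-4\right)\right)\right) = 498 + 2 \left(4 - 24\right) \left(16 + \left(4 - 24\right)\right) = 498 + 2 \left(-20\right) \left(16 - 20\right) = 498 + 2 \left(-20\right) \left(-4\right) = 498 + 160 = 658$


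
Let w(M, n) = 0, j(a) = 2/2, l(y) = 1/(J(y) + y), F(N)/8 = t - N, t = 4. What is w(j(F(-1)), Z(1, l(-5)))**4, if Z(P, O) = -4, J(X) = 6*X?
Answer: 0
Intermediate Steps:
F(N) = 32 - 8*N (F(N) = 8*(4 - N) = 32 - 8*N)
l(y) = 1/(7*y) (l(y) = 1/(6*y + y) = 1/(7*y))
j(a) = 1 (j(a) = 2*(1/2) = 1)
w(j(F(-1)), Z(1, l(-5)))**4 = 0**4 = 0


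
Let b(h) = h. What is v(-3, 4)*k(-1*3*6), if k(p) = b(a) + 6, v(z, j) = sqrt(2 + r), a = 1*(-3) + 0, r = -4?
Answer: 3*I*sqrt(2) ≈ 4.2426*I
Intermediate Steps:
a = -3 (a = -3 + 0 = -3)
v(z, j) = I*sqrt(2) (v(z, j) = sqrt(2 - 4) = sqrt(-2) = I*sqrt(2))
k(p) = 3 (k(p) = -3 + 6 = 3)
v(-3, 4)*k(-1*3*6) = (I*sqrt(2))*3 = 3*I*sqrt(2)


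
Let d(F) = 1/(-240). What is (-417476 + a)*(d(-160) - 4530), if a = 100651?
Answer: 68890491365/48 ≈ 1.4352e+9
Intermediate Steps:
d(F) = -1/240
(-417476 + a)*(d(-160) - 4530) = (-417476 + 100651)*(-1/240 - 4530) = -316825*(-1087201/240) = 68890491365/48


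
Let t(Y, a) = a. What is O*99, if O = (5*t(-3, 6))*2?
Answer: 5940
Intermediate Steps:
O = 60 (O = (5*6)*2 = 30*2 = 60)
O*99 = 60*99 = 5940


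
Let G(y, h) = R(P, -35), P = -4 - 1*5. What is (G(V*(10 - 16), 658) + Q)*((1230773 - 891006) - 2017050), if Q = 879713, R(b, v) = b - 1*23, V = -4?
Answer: -1475473986723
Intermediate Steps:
P = -9 (P = -4 - 5 = -9)
R(b, v) = -23 + b (R(b, v) = b - 23 = -23 + b)
G(y, h) = -32 (G(y, h) = -23 - 9 = -32)
(G(V*(10 - 16), 658) + Q)*((1230773 - 891006) - 2017050) = (-32 + 879713)*((1230773 - 891006) - 2017050) = 879681*(339767 - 2017050) = 879681*(-1677283) = -1475473986723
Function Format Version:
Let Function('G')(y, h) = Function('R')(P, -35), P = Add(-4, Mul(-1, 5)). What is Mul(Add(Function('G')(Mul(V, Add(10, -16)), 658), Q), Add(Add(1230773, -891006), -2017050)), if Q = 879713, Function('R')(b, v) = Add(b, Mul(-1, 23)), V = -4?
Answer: -1475473986723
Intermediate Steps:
P = -9 (P = Add(-4, -5) = -9)
Function('R')(b, v) = Add(-23, b) (Function('R')(b, v) = Add(b, -23) = Add(-23, b))
Function('G')(y, h) = -32 (Function('G')(y, h) = Add(-23, -9) = -32)
Mul(Add(Function('G')(Mul(V, Add(10, -16)), 658), Q), Add(Add(1230773, -891006), -2017050)) = Mul(Add(-32, 879713), Add(Add(1230773, -891006), -2017050)) = Mul(879681, Add(339767, -2017050)) = Mul(879681, -1677283) = -1475473986723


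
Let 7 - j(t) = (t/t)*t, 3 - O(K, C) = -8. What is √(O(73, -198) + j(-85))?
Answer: √103 ≈ 10.149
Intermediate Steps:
O(K, C) = 11 (O(K, C) = 3 - 1*(-8) = 3 + 8 = 11)
j(t) = 7 - t (j(t) = 7 - t/t*t = 7 - t)
√(O(73, -198) + j(-85)) = √(11 + (7 - 1*(-85))) = √(11 + (7 + 85)) = √(11 + 92) = √103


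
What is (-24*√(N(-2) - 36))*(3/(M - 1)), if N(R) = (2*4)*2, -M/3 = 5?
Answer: 9*I*√5 ≈ 20.125*I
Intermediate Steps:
M = -15 (M = -3*5 = -15)
N(R) = 16 (N(R) = 8*2 = 16)
(-24*√(N(-2) - 36))*(3/(M - 1)) = (-24*√(16 - 36))*(3/(-15 - 1)) = (-48*I*√5)*(3/(-16)) = (-48*I*√5)*(-1/16*3) = -48*I*√5*(-3/16) = 9*I*√5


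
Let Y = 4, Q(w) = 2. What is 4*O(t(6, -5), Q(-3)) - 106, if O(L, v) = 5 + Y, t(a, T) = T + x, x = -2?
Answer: -70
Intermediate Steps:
t(a, T) = -2 + T (t(a, T) = T - 2 = -2 + T)
O(L, v) = 9 (O(L, v) = 5 + 4 = 9)
4*O(t(6, -5), Q(-3)) - 106 = 4*9 - 106 = 36 - 106 = -70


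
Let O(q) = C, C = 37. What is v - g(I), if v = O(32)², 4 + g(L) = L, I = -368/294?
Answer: 202015/147 ≈ 1374.3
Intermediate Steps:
I = -184/147 (I = -368*1/294 = -184/147 ≈ -1.2517)
g(L) = -4 + L
O(q) = 37
v = 1369 (v = 37² = 1369)
v - g(I) = 1369 - (-4 - 184/147) = 1369 - 1*(-772/147) = 1369 + 772/147 = 202015/147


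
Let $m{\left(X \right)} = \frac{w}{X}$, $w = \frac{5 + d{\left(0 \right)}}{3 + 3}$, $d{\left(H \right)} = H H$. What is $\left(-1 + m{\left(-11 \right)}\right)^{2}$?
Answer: $\frac{5041}{4356} \approx 1.1573$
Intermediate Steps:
$d{\left(H \right)} = H^{2}$
$w = \frac{5}{6}$ ($w = \frac{5 + 0^{2}}{3 + 3} = \frac{5 + 0}{6} = 5 \cdot \frac{1}{6} = \frac{5}{6} \approx 0.83333$)
$m{\left(X \right)} = \frac{5}{6 X}$
$\left(-1 + m{\left(-11 \right)}\right)^{2} = \left(-1 + \frac{5}{6 \left(-11\right)}\right)^{2} = \left(-1 + \frac{5}{6} \left(- \frac{1}{11}\right)\right)^{2} = \left(-1 - \frac{5}{66}\right)^{2} = \left(- \frac{71}{66}\right)^{2} = \frac{5041}{4356}$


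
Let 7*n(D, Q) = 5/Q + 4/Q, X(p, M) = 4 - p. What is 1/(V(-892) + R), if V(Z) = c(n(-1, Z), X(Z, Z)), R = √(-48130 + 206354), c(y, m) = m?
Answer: 56/40287 - √9889/161148 ≈ 0.00077293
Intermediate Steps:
n(D, Q) = 9/(7*Q) (n(D, Q) = (5/Q + 4/Q)/7 = (9/Q)/7 = 9/(7*Q))
R = 4*√9889 (R = √158224 = 4*√9889 ≈ 397.77)
V(Z) = 4 - Z
1/(V(-892) + R) = 1/((4 - 1*(-892)) + 4*√9889) = 1/((4 + 892) + 4*√9889) = 1/(896 + 4*√9889)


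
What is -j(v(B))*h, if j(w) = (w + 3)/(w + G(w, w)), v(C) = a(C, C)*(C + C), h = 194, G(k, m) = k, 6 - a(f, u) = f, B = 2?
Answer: -1843/16 ≈ -115.19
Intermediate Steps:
a(f, u) = 6 - f
v(C) = 2*C*(6 - C) (v(C) = (6 - C)*(C + C) = (6 - C)*(2*C) = 2*C*(6 - C))
j(w) = (3 + w)/(2*w) (j(w) = (w + 3)/(w + w) = (3 + w)/((2*w)) = (3 + w)*(1/(2*w)) = (3 + w)/(2*w))
-j(v(B))*h = -(3 + 2*2*(6 - 1*2))/(2*((2*2*(6 - 1*2))))*194 = -(3 + 2*2*(6 - 2))/(2*((2*2*(6 - 2))))*194 = -(3 + 2*2*4)/(2*((2*2*4)))*194 = -(½)*(3 + 16)/16*194 = -(½)*(1/16)*19*194 = -19*194/32 = -1*1843/16 = -1843/16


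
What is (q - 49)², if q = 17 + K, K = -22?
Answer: 2916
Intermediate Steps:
q = -5 (q = 17 - 22 = -5)
(q - 49)² = (-5 - 49)² = (-54)² = 2916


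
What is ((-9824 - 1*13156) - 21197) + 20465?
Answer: -23712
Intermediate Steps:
((-9824 - 1*13156) - 21197) + 20465 = ((-9824 - 13156) - 21197) + 20465 = (-22980 - 21197) + 20465 = -44177 + 20465 = -23712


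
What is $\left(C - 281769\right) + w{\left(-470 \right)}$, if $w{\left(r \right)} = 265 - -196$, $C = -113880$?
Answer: $-395188$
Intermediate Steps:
$w{\left(r \right)} = 461$ ($w{\left(r \right)} = 265 + 196 = 461$)
$\left(C - 281769\right) + w{\left(-470 \right)} = \left(-113880 - 281769\right) + 461 = -395649 + 461 = -395188$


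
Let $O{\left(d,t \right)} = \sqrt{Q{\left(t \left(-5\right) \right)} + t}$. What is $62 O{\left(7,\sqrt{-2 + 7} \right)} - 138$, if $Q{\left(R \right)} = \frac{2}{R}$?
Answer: $-138 + \frac{62 \sqrt[4]{5} \sqrt{23}}{5} \approx -49.074$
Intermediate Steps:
$O{\left(d,t \right)} = \sqrt{t - \frac{2}{5 t}}$ ($O{\left(d,t \right)} = \sqrt{\frac{2}{t \left(-5\right)} + t} = \sqrt{\frac{2}{\left(-5\right) t} + t} = \sqrt{2 \left(- \frac{1}{5 t}\right) + t} = \sqrt{- \frac{2}{5 t} + t} = \sqrt{t - \frac{2}{5 t}}$)
$62 O{\left(7,\sqrt{-2 + 7} \right)} - 138 = 62 \frac{\sqrt{- \frac{10}{\sqrt{-2 + 7}} + 25 \sqrt{-2 + 7}}}{5} - 138 = 62 \frac{\sqrt{- \frac{10}{\sqrt{5}} + 25 \sqrt{5}}}{5} - 138 = 62 \frac{\sqrt{- 10 \frac{\sqrt{5}}{5} + 25 \sqrt{5}}}{5} - 138 = 62 \frac{\sqrt{- 2 \sqrt{5} + 25 \sqrt{5}}}{5} - 138 = 62 \frac{\sqrt{23 \sqrt{5}}}{5} - 138 = 62 \frac{\sqrt[4]{5} \sqrt{23}}{5} - 138 = \frac{62 \sqrt[4]{5} \sqrt{23}}{5} - 138 = -138 + \frac{62 \sqrt[4]{5} \sqrt{23}}{5}$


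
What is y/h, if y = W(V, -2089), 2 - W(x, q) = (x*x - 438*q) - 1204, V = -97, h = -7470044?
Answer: 923185/7470044 ≈ 0.12358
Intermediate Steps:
W(x, q) = 1206 - x² + 438*q (W(x, q) = 2 - ((x*x - 438*q) - 1204) = 2 - ((x² - 438*q) - 1204) = 2 - (-1204 + x² - 438*q) = 2 + (1204 - x² + 438*q) = 1206 - x² + 438*q)
y = -923185 (y = 1206 - 1*(-97)² + 438*(-2089) = 1206 - 1*9409 - 914982 = 1206 - 9409 - 914982 = -923185)
y/h = -923185/(-7470044) = -923185*(-1/7470044) = 923185/7470044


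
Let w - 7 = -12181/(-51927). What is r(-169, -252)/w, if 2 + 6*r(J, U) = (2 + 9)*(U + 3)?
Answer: -47443969/751340 ≈ -63.146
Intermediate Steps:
w = 375670/51927 (w = 7 - 12181/(-51927) = 7 - 12181*(-1/51927) = 7 + 12181/51927 = 375670/51927 ≈ 7.2346)
r(J, U) = 31/6 + 11*U/6 (r(J, U) = -⅓ + ((2 + 9)*(U + 3))/6 = -⅓ + (11*(3 + U))/6 = -⅓ + (33 + 11*U)/6 = -⅓ + (11/2 + 11*U/6) = 31/6 + 11*U/6)
r(-169, -252)/w = (31/6 + (11/6)*(-252))/(375670/51927) = (31/6 - 462)*(51927/375670) = -2741/6*51927/375670 = -47443969/751340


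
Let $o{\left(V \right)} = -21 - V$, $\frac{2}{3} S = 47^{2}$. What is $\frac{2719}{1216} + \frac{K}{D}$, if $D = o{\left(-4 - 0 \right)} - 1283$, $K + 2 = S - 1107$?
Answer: $\frac{213507}{395200} \approx 0.54025$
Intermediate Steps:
$S = \frac{6627}{2}$ ($S = \frac{3 \cdot 47^{2}}{2} = \frac{3}{2} \cdot 2209 = \frac{6627}{2} \approx 3313.5$)
$K = \frac{4409}{2}$ ($K = -2 + \left(\frac{6627}{2} - 1107\right) = -2 + \frac{4413}{2} = \frac{4409}{2} \approx 2204.5$)
$D = -1300$ ($D = \left(-21 - \left(-4 - 0\right)\right) - 1283 = \left(-21 - \left(-4 + 0\right)\right) - 1283 = \left(-21 - -4\right) - 1283 = \left(-21 + 4\right) - 1283 = -17 - 1283 = -1300$)
$\frac{2719}{1216} + \frac{K}{D} = \frac{2719}{1216} + \frac{4409}{2 \left(-1300\right)} = 2719 \cdot \frac{1}{1216} + \frac{4409}{2} \left(- \frac{1}{1300}\right) = \frac{2719}{1216} - \frac{4409}{2600} = \frac{213507}{395200}$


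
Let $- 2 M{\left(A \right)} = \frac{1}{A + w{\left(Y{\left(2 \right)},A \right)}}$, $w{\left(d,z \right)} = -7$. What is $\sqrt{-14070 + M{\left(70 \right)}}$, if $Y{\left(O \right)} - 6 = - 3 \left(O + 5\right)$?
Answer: $\frac{i \sqrt{24819494}}{42} \approx 118.62 i$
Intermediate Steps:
$Y{\left(O \right)} = -9 - 3 O$ ($Y{\left(O \right)} = 6 - 3 \left(O + 5\right) = 6 - 3 \left(5 + O\right) = 6 - \left(15 + 3 O\right) = -9 - 3 O$)
$M{\left(A \right)} = - \frac{1}{2 \left(-7 + A\right)}$ ($M{\left(A \right)} = - \frac{1}{2 \left(A - 7\right)} = - \frac{1}{2 \left(-7 + A\right)}$)
$\sqrt{-14070 + M{\left(70 \right)}} = \sqrt{-14070 - \frac{1}{-14 + 2 \cdot 70}} = \sqrt{-14070 - \frac{1}{-14 + 140}} = \sqrt{-14070 - \frac{1}{126}} = \sqrt{- \frac{1772821}{126}} = \frac{i \sqrt{24819494}}{42}$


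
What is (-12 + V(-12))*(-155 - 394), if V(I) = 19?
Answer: -3843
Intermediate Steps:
(-12 + V(-12))*(-155 - 394) = (-12 + 19)*(-155 - 394) = 7*(-549) = -3843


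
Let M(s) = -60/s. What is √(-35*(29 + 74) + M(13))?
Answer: 5*I*√24401/13 ≈ 60.08*I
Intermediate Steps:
√(-35*(29 + 74) + M(13)) = √(-35*(29 + 74) - 60/13) = √(-35*103 - 60*1/13) = √(-3605 - 60/13) = √(-46925/13) = 5*I*√24401/13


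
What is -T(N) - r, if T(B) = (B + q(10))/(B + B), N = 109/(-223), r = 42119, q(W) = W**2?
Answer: -9159751/218 ≈ -42017.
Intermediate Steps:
N = -109/223 (N = 109*(-1/223) = -109/223 ≈ -0.48879)
T(B) = (100 + B)/(2*B) (T(B) = (B + 10**2)/(B + B) = (B + 100)/((2*B)) = (100 + B)*(1/(2*B)) = (100 + B)/(2*B))
-T(N) - r = -(100 - 109/223)/(2*(-109/223)) - 1*42119 = -(-223)*22191/(2*109*223) - 42119 = -1*(-22191/218) - 42119 = 22191/218 - 42119 = -9159751/218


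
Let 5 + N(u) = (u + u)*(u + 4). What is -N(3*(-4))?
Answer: -187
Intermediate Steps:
N(u) = -5 + 2*u*(4 + u) (N(u) = -5 + (u + u)*(u + 4) = -5 + (2*u)*(4 + u) = -5 + 2*u*(4 + u))
-N(3*(-4)) = -(-5 + 2*(3*(-4))² + 8*(3*(-4))) = -(-5 + 2*(-12)² + 8*(-12)) = -(-5 + 2*144 - 96) = -(-5 + 288 - 96) = -1*187 = -187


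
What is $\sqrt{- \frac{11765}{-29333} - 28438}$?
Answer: $\frac{i \sqrt{24468417890637}}{29333} \approx 168.63 i$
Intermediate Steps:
$\sqrt{- \frac{11765}{-29333} - 28438} = \sqrt{\left(-11765\right) \left(- \frac{1}{29333}\right) - 28438} = \sqrt{\frac{11765}{29333} - 28438} = \sqrt{- \frac{834160089}{29333}} = \frac{i \sqrt{24468417890637}}{29333}$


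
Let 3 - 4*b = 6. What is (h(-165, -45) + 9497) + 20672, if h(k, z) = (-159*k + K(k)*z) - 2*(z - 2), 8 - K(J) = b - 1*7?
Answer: 223157/4 ≈ 55789.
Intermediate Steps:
b = -3/4 (b = 3/4 - 1/4*6 = 3/4 - 3/2 = -3/4 ≈ -0.75000)
K(J) = 63/4 (K(J) = 8 - (-3/4 - 1*7) = 8 - (-3/4 - 7) = 8 - 1*(-31/4) = 8 + 31/4 = 63/4)
h(k, z) = 4 - 159*k + 55*z/4 (h(k, z) = (-159*k + 63*z/4) - 2*(z - 2) = (-159*k + 63*z/4) - 2*(-2 + z) = (-159*k + 63*z/4) + (4 - 2*z) = 4 - 159*k + 55*z/4)
(h(-165, -45) + 9497) + 20672 = ((4 - 159*(-165) + (55/4)*(-45)) + 9497) + 20672 = ((4 + 26235 - 2475/4) + 9497) + 20672 = (102481/4 + 9497) + 20672 = 140469/4 + 20672 = 223157/4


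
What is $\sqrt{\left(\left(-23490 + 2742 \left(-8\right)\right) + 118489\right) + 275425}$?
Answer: $14 \sqrt{1778} \approx 590.33$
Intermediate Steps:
$\sqrt{\left(\left(-23490 + 2742 \left(-8\right)\right) + 118489\right) + 275425} = \sqrt{\left(\left(-23490 - 21936\right) + 118489\right) + 275425} = \sqrt{\left(-45426 + 118489\right) + 275425} = \sqrt{73063 + 275425} = \sqrt{348488} = 14 \sqrt{1778}$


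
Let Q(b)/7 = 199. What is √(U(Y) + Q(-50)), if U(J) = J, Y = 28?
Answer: 7*√29 ≈ 37.696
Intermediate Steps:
Q(b) = 1393 (Q(b) = 7*199 = 1393)
√(U(Y) + Q(-50)) = √(28 + 1393) = √1421 = 7*√29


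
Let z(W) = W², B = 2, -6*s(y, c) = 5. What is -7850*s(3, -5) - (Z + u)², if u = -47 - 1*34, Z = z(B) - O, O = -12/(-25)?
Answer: 1009718/1875 ≈ 538.52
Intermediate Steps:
s(y, c) = -⅚ (s(y, c) = -⅙*5 = -⅚)
O = 12/25 (O = -12*(-1/25) = 12/25 ≈ 0.48000)
Z = 88/25 (Z = 2² - 1*12/25 = 4 - 12/25 = 88/25 ≈ 3.5200)
u = -81 (u = -47 - 34 = -81)
-7850*s(3, -5) - (Z + u)² = -7850*(-⅚) - (88/25 - 81)² = 19625/3 - (-1937/25)² = 19625/3 - 1*3751969/625 = 19625/3 - 3751969/625 = 1009718/1875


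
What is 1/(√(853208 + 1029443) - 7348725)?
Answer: -7348725/54003757242974 - √1882651/54003757242974 ≈ -1.3610e-7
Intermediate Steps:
1/(√(853208 + 1029443) - 7348725) = 1/(√1882651 - 7348725) = 1/(-7348725 + √1882651)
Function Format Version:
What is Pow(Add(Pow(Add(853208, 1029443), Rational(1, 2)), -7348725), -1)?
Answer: Add(Rational(-7348725, 54003757242974), Mul(Rational(-1, 54003757242974), Pow(1882651, Rational(1, 2)))) ≈ -1.3610e-7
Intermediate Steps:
Pow(Add(Pow(Add(853208, 1029443), Rational(1, 2)), -7348725), -1) = Pow(Add(Pow(1882651, Rational(1, 2)), -7348725), -1) = Pow(Add(-7348725, Pow(1882651, Rational(1, 2))), -1)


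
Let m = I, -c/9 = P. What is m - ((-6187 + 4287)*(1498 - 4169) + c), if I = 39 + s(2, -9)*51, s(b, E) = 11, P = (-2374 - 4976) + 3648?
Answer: -5107618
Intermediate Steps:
P = -3702 (P = -7350 + 3648 = -3702)
c = 33318 (c = -9*(-3702) = 33318)
I = 600 (I = 39 + 11*51 = 39 + 561 = 600)
m = 600
m - ((-6187 + 4287)*(1498 - 4169) + c) = 600 - ((-6187 + 4287)*(1498 - 4169) + 33318) = 600 - (-1900*(-2671) + 33318) = 600 - (5074900 + 33318) = 600 - 1*5108218 = 600 - 5108218 = -5107618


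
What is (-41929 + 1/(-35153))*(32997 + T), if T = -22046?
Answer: -16141008941238/35153 ≈ -4.5916e+8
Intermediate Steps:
(-41929 + 1/(-35153))*(32997 + T) = (-41929 + 1/(-35153))*(32997 - 22046) = (-41929 - 1/35153)*10951 = -1473930138/35153*10951 = -16141008941238/35153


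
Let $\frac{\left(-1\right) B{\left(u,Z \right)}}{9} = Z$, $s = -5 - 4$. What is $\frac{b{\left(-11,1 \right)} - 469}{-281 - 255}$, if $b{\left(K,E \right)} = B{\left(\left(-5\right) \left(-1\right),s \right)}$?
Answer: $\frac{97}{134} \approx 0.72388$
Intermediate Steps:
$s = -9$
$B{\left(u,Z \right)} = - 9 Z$
$b{\left(K,E \right)} = 81$ ($b{\left(K,E \right)} = \left(-9\right) \left(-9\right) = 81$)
$\frac{b{\left(-11,1 \right)} - 469}{-281 - 255} = \frac{81 - 469}{-281 - 255} = - \frac{388}{-536} = \left(-388\right) \left(- \frac{1}{536}\right) = \frac{97}{134}$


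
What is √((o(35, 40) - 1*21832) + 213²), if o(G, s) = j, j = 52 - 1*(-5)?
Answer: √23594 ≈ 153.60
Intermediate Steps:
j = 57 (j = 52 + 5 = 57)
o(G, s) = 57
√((o(35, 40) - 1*21832) + 213²) = √((57 - 1*21832) + 213²) = √((57 - 21832) + 45369) = √(-21775 + 45369) = √23594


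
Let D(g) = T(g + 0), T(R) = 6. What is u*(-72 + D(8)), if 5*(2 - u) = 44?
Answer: 2244/5 ≈ 448.80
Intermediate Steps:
u = -34/5 (u = 2 - ⅕*44 = 2 - 44/5 = -34/5 ≈ -6.8000)
D(g) = 6
u*(-72 + D(8)) = -34*(-72 + 6)/5 = -34/5*(-66) = 2244/5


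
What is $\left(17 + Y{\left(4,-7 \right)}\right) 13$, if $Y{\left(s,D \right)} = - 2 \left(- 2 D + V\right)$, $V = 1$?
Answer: $-169$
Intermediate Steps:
$Y{\left(s,D \right)} = -2 + 4 D$ ($Y{\left(s,D \right)} = - 2 \left(- 2 D + 1\right) = - 2 \left(1 - 2 D\right) = -2 + 4 D$)
$\left(17 + Y{\left(4,-7 \right)}\right) 13 = \left(17 + \left(-2 + 4 \left(-7\right)\right)\right) 13 = \left(17 - 30\right) 13 = \left(-13\right) 13 = -169$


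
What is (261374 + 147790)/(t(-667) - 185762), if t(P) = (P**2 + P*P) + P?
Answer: 409164/703349 ≈ 0.58174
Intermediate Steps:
t(P) = P + 2*P**2 (t(P) = (P**2 + P**2) + P = 2*P**2 + P = P + 2*P**2)
(261374 + 147790)/(t(-667) - 185762) = (261374 + 147790)/(-667*(1 + 2*(-667)) - 185762) = 409164/(-667*(1 - 1334) - 185762) = 409164/(-667*(-1333) - 185762) = 409164/(889111 - 185762) = 409164/703349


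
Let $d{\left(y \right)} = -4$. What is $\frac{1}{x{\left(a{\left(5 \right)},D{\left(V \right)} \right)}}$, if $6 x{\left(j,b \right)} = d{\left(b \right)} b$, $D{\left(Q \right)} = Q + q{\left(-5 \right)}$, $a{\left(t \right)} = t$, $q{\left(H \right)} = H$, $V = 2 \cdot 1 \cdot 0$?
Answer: $\frac{3}{10} \approx 0.3$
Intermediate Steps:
$V = 0$ ($V = 2 \cdot 0 = 0$)
$D{\left(Q \right)} = -5 + Q$ ($D{\left(Q \right)} = Q - 5 = -5 + Q$)
$x{\left(j,b \right)} = - \frac{2 b}{3}$ ($x{\left(j,b \right)} = \frac{\left(-4\right) b}{6} = - \frac{2 b}{3}$)
$\frac{1}{x{\left(a{\left(5 \right)},D{\left(V \right)} \right)}} = \frac{1}{\left(- \frac{2}{3}\right) \left(-5 + 0\right)} = \frac{1}{\left(- \frac{2}{3}\right) \left(-5\right)} = \frac{1}{\frac{10}{3}} = \frac{3}{10}$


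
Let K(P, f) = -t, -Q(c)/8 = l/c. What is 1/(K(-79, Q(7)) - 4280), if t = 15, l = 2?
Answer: -1/4295 ≈ -0.00023283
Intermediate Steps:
Q(c) = -16/c
K(P, f) = -15 (K(P, f) = -1*15 = -15)
1/(K(-79, Q(7)) - 4280) = 1/(-15 - 4280) = 1/(-4295) = -1/4295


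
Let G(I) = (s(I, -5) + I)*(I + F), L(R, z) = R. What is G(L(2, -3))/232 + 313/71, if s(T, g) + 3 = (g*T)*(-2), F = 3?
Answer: 79361/16472 ≈ 4.8179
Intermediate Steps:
s(T, g) = -3 - 2*T*g (s(T, g) = -3 + (g*T)*(-2) = -3 + (T*g)*(-2) = -3 - 2*T*g)
G(I) = (-3 + 11*I)*(3 + I) (G(I) = ((-3 - 2*I*(-5)) + I)*(I + 3) = ((-3 + 10*I) + I)*(3 + I) = (-3 + 11*I)*(3 + I))
G(L(2, -3))/232 + 313/71 = (-9 + 11*2² + 30*2)/232 + 313/71 = (-9 + 11*4 + 60)*(1/232) + 313*(1/71) = (-9 + 44 + 60)*(1/232) + 313/71 = 95*(1/232) + 313/71 = 95/232 + 313/71 = 79361/16472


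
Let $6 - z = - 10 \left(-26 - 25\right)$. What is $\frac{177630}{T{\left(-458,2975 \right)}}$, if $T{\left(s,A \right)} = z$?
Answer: $- \frac{29605}{84} \approx -352.44$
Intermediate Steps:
$z = -504$ ($z = 6 - - 10 \left(-26 - 25\right) = 6 - \left(-10\right) \left(-51\right) = 6 - 510 = -504$)
$T{\left(s,A \right)} = -504$
$\frac{177630}{T{\left(-458,2975 \right)}} = \frac{177630}{-504} = 177630 \left(- \frac{1}{504}\right) = - \frac{29605}{84}$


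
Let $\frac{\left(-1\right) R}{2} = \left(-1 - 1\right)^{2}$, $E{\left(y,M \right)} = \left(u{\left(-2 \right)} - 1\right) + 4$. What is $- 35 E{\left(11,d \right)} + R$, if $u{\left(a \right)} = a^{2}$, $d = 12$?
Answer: $-253$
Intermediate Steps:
$E{\left(y,M \right)} = 7$ ($E{\left(y,M \right)} = \left(\left(-2\right)^{2} - 1\right) + 4 = \left(4 - 1\right) + 4 = 3 + 4 = 7$)
$R = -8$ ($R = - 2 \left(-1 - 1\right)^{2} = - 2 \left(-2\right)^{2} = \left(-2\right) 4 = -8$)
$- 35 E{\left(11,d \right)} + R = \left(-35\right) 7 - 8 = -245 - 8 = -253$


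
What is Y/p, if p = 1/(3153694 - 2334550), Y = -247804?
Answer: -202987159776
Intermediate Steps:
p = 1/819144 ≈ 1.2208e-6
Y/p = -247804/1/819144 = -247804*819144 = -202987159776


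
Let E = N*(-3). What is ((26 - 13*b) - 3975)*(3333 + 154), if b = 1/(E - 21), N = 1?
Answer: -330438581/24 ≈ -1.3768e+7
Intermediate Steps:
E = -3 (E = 1*(-3) = -3)
b = -1/24 (b = 1/(-3 - 21) = 1/(-24) = -1/24 ≈ -0.041667)
((26 - 13*b) - 3975)*(3333 + 154) = ((26 - 13*(-1/24)) - 3975)*(3333 + 154) = ((26 + 13/24) - 3975)*3487 = (637/24 - 3975)*3487 = -94763/24*3487 = -330438581/24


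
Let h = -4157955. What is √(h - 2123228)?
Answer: I*√6281183 ≈ 2506.2*I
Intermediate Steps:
√(h - 2123228) = √(-4157955 - 2123228) = √(-6281183) = I*√6281183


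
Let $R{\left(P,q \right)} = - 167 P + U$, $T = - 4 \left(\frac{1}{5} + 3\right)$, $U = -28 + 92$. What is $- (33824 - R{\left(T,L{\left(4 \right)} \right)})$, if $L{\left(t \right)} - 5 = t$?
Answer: $- \frac{158112}{5} \approx -31622.0$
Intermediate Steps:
$L{\left(t \right)} = 5 + t$
$U = 64$
$T = - \frac{64}{5}$ ($T = - 4 \left(\frac{1}{5} + 3\right) = \left(-4\right) \frac{16}{5} = - \frac{64}{5} \approx -12.8$)
$R{\left(P,q \right)} = 64 - 167 P$ ($R{\left(P,q \right)} = - 167 P + 64 = 64 - 167 P$)
$- (33824 - R{\left(T,L{\left(4 \right)} \right)}) = - (33824 - \left(64 - - \frac{10688}{5}\right)) = - (33824 - \left(64 + \frac{10688}{5}\right)) = - (33824 - \frac{11008}{5}) = \left(-1\right) \frac{158112}{5} = - \frac{158112}{5}$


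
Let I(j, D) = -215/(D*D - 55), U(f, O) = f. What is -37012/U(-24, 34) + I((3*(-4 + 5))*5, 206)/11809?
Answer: 1543638599549/1000954458 ≈ 1542.2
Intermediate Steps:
I(j, D) = -215/(-55 + D**2) (I(j, D) = -215/(D**2 - 55) = -215/(-55 + D**2))
-37012/U(-24, 34) + I((3*(-4 + 5))*5, 206)/11809 = -37012/(-24) - 215/(-55 + 206**2)/11809 = -37012*(-1/24) - 215/(-55 + 42436)*(1/11809) = 9253/6 - 215/42381*(1/11809) = 9253/6 - 215*1/42381*(1/11809) = 9253/6 - 215/42381*1/11809 = 9253/6 - 215/500477229 = 1543638599549/1000954458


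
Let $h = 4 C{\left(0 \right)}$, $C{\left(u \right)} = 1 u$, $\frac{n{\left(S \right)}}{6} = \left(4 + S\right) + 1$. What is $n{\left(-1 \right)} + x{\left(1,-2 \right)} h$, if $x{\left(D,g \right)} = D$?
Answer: $24$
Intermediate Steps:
$n{\left(S \right)} = 30 + 6 S$ ($n{\left(S \right)} = 6 \left(\left(4 + S\right) + 1\right) = 6 \left(5 + S\right) = 30 + 6 S$)
$C{\left(u \right)} = u$
$h = 0$ ($h = 4 \cdot 0 = 0$)
$n{\left(-1 \right)} + x{\left(1,-2 \right)} h = \left(30 + 6 \left(-1\right)\right) + 1 \cdot 0 = \left(30 - 6\right) + 0 = 24 + 0 = 24$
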